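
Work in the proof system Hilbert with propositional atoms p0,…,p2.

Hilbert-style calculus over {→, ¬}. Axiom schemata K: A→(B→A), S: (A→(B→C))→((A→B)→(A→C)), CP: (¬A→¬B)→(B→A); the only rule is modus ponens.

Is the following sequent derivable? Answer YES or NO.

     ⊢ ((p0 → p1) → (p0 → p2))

Search for a countermodel by truth-table:
  v=000: Γ:[] Δ:[((p0 → p1) → (p0 → p2))=T] refutes=False
  v=001: Γ:[] Δ:[((p0 → p1) → (p0 → p2))=T] refutes=False
  v=010: Γ:[] Δ:[((p0 → p1) → (p0 → p2))=T] refutes=False
  v=011: Γ:[] Δ:[((p0 → p1) → (p0 → p2))=T] refutes=False
  v=100: Γ:[] Δ:[((p0 → p1) → (p0 → p2))=T] refutes=False
  v=101: Γ:[] Δ:[((p0 → p1) → (p0 → p2))=T] refutes=False
  v=110: Γ:[] Δ:[((p0 → p1) → (p0 → p2))=F] refutes=True  ← countermodel

Result: NO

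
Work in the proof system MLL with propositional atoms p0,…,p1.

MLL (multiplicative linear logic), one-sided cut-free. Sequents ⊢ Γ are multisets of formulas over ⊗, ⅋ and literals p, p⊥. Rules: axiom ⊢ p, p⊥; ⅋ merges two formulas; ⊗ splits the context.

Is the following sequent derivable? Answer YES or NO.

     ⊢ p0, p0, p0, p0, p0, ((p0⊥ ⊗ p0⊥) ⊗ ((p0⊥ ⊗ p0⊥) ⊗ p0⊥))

Proof tree:
[⊗]  ⊢ p0, p0, p0, p0, p0, ((p0⊥ ⊗ p0⊥) ⊗ ((p0⊥ ⊗ p0⊥) ⊗ p0⊥))
  [⊗]  ⊢ p0, p0, (p0⊥ ⊗ p0⊥)
    [Ax]  ⊢ p0, p0⊥
    [Ax]  ⊢ p0, p0⊥
  [⊗]  ⊢ p0, p0, p0, ((p0⊥ ⊗ p0⊥) ⊗ p0⊥)
    [⊗]  ⊢ p0, p0, (p0⊥ ⊗ p0⊥)
      [Ax]  ⊢ p0, p0⊥
      [Ax]  ⊢ p0, p0⊥
    [Ax]  ⊢ p0, p0⊥

Result: YES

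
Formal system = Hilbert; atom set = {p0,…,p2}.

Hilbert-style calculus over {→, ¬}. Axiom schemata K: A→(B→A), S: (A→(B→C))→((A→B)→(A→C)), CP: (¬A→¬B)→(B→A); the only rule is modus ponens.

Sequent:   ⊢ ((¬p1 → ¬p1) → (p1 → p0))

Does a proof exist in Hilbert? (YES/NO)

Search for a countermodel by truth-table:
  v=000: Γ:[] Δ:[((¬p1 → ¬p1) → (p1 → p0))=T] refutes=False
  v=001: Γ:[] Δ:[((¬p1 → ¬p1) → (p1 → p0))=T] refutes=False
  v=010: Γ:[] Δ:[((¬p1 → ¬p1) → (p1 → p0))=F] refutes=True  ← countermodel

Result: NO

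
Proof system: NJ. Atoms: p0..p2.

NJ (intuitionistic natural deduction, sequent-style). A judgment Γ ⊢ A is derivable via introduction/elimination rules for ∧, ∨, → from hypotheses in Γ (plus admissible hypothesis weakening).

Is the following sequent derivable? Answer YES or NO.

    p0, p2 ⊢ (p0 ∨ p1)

Proof tree:
[∨I₁] p0, p2 ⊢ (p0 ∨ p1)
  [Wk] p0, p2 ⊢ p0
    [Ax] p0 ⊢ p0

Result: YES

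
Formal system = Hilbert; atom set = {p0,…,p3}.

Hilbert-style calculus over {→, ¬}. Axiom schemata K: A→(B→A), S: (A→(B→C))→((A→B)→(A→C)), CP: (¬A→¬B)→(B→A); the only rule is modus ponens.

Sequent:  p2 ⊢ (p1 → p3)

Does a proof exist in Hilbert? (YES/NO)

Search for a countermodel by truth-table:
  v=0000: Γ:[p2=F] Δ:[(p1 → p3)=T] refutes=False
  v=0001: Γ:[p2=F] Δ:[(p1 → p3)=T] refutes=False
  v=0010: Γ:[p2=T] Δ:[(p1 → p3)=T] refutes=False
  v=0011: Γ:[p2=T] Δ:[(p1 → p3)=T] refutes=False
  v=0100: Γ:[p2=F] Δ:[(p1 → p3)=F] refutes=False
  v=0101: Γ:[p2=F] Δ:[(p1 → p3)=T] refutes=False
  v=0110: Γ:[p2=T] Δ:[(p1 → p3)=F] refutes=True  ← countermodel

Result: NO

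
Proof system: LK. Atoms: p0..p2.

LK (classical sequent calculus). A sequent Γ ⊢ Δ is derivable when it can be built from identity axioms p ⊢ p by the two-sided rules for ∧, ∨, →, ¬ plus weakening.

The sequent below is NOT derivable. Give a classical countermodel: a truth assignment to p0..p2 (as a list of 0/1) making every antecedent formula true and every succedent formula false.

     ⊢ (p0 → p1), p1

Truth-table refutation:
  v=000: Γ:[] Δ:[(p0 → p1)=T, p1=F] refutes=False
  v=001: Γ:[] Δ:[(p0 → p1)=T, p1=F] refutes=False
  v=010: Γ:[] Δ:[(p0 → p1)=T, p1=T] refutes=False
  v=011: Γ:[] Δ:[(p0 → p1)=T, p1=T] refutes=False
  v=100: Γ:[] Δ:[(p0 → p1)=F, p1=F] refutes=True  ← countermodel

Result: [1, 0, 0]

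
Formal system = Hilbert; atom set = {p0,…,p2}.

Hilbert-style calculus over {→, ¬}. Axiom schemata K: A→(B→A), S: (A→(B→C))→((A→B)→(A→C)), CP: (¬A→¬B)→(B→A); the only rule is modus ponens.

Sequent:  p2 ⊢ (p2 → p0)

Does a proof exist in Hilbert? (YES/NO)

Search for a countermodel by truth-table:
  v=000: Γ:[p2=F] Δ:[(p2 → p0)=T] refutes=False
  v=001: Γ:[p2=T] Δ:[(p2 → p0)=F] refutes=True  ← countermodel

Result: NO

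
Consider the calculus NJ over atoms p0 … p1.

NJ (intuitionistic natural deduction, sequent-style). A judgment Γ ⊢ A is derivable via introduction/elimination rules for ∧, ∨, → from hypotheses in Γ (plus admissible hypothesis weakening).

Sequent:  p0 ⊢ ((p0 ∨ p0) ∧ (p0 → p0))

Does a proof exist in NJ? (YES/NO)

Proof tree:
[∧I] p0 ⊢ ((p0 ∨ p0) ∧ (p0 → p0))
  [∨I₂] p0 ⊢ (p0 ∨ p0)
    [Ax] p0 ⊢ p0
  [→I]  ⊢ (p0 → p0)
    [Ax] p0 ⊢ p0

Result: YES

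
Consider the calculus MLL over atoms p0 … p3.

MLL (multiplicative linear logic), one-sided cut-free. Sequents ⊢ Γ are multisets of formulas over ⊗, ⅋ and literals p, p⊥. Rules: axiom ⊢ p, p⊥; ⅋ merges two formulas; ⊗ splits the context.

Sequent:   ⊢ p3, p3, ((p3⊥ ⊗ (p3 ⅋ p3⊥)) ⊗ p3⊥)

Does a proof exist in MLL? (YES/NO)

Derivation (root first):
[⊗]  ⊢ p3, p3, ((p3⊥ ⊗ (p3 ⅋ p3⊥)) ⊗ p3⊥)
  [⊗]  ⊢ p3, (p3⊥ ⊗ (p3 ⅋ p3⊥))
    [Ax]  ⊢ p3, p3⊥
    [⅋]  ⊢ (p3 ⅋ p3⊥)
      [Ax]  ⊢ p3, p3⊥
  [Ax]  ⊢ p3, p3⊥

Result: YES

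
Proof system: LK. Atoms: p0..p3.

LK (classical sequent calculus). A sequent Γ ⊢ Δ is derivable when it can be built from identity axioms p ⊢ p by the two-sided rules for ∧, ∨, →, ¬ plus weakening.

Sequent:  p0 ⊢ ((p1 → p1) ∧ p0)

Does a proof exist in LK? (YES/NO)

Derivation (root first):
[∧R] p0 ⊢ ((p1 → p1) ∧ p0)
  [→R]  ⊢ (p1 → p1)
    [Ax] p1 ⊢ p1
  [Ax] p0 ⊢ p0

Result: YES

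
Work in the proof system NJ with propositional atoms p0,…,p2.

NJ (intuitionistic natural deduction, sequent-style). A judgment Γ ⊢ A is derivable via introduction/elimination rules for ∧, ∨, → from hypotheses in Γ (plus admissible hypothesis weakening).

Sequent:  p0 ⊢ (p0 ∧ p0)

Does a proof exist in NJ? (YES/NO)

Proof tree:
[∧I] p0 ⊢ (p0 ∧ p0)
  [Wk] p0, p0 ⊢ p0
    [Ax] p0 ⊢ p0
  [Wk] p0, p0 ⊢ p0
    [Ax] p0 ⊢ p0

Result: YES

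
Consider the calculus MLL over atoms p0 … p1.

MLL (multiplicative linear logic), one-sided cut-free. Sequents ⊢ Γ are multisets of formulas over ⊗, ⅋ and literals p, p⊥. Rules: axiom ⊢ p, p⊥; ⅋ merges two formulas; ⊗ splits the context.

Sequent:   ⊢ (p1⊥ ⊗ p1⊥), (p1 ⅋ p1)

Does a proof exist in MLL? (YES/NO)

Derivation (root first):
[⅋]  ⊢ (p1⊥ ⊗ p1⊥), (p1 ⅋ p1)
  [⊗]  ⊢ p1, p1, (p1⊥ ⊗ p1⊥)
    [Ax]  ⊢ p1, p1⊥
    [Ax]  ⊢ p1, p1⊥

Result: YES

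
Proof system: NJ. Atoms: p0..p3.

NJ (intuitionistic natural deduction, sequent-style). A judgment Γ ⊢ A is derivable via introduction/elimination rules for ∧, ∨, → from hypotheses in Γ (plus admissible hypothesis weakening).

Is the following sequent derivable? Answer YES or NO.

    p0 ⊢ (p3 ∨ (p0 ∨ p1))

Proof tree:
[∨I₂] p0 ⊢ (p3 ∨ (p0 ∨ p1))
  [∨I₁] p0 ⊢ (p0 ∨ p1)
    [Ax] p0 ⊢ p0

Result: YES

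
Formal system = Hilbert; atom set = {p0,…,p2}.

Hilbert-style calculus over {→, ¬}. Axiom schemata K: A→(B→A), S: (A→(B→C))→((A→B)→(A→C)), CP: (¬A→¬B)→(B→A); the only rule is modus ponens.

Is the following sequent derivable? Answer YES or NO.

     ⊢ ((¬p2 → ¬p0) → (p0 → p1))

Truth-table refutation:
  v=000: Γ:[] Δ:[((¬p2 → ¬p0) → (p0 → p1))=T] refutes=False
  v=001: Γ:[] Δ:[((¬p2 → ¬p0) → (p0 → p1))=T] refutes=False
  v=010: Γ:[] Δ:[((¬p2 → ¬p0) → (p0 → p1))=T] refutes=False
  v=011: Γ:[] Δ:[((¬p2 → ¬p0) → (p0 → p1))=T] refutes=False
  v=100: Γ:[] Δ:[((¬p2 → ¬p0) → (p0 → p1))=T] refutes=False
  v=101: Γ:[] Δ:[((¬p2 → ¬p0) → (p0 → p1))=F] refutes=True  ← countermodel

Result: NO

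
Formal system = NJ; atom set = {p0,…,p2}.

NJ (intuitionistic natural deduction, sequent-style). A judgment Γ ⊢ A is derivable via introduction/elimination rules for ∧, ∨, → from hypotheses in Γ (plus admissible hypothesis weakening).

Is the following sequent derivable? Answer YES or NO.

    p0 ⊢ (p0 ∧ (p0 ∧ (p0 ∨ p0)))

Derivation trace:
[∧I] p0 ⊢ (p0 ∧ (p0 ∧ (p0 ∨ p0)))
  [Ax] p0 ⊢ p0
  [∧I] p0 ⊢ (p0 ∧ (p0 ∨ p0))
    [Ax] p0 ⊢ p0
    [∨I₂] p0 ⊢ (p0 ∨ p0)
      [Ax] p0 ⊢ p0

Result: YES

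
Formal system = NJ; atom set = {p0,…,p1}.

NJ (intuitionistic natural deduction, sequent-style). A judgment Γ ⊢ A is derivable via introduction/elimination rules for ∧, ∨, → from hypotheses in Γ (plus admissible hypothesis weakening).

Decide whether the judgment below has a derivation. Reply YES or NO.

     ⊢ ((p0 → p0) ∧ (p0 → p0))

Proof tree:
[∧I]  ⊢ ((p0 → p0) ∧ (p0 → p0))
  [→I]  ⊢ (p0 → p0)
    [Ax] p0 ⊢ p0
  [→I]  ⊢ (p0 → p0)
    [Ax] p0 ⊢ p0

Result: YES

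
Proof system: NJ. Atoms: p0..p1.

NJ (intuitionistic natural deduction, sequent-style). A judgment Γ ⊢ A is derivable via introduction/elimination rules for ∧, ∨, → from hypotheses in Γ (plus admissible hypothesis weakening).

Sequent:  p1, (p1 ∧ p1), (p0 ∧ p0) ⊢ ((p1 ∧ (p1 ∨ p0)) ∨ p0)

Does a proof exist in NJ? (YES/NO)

Derivation trace:
[∨I₁] p1, (p1 ∧ p1), (p0 ∧ p0) ⊢ ((p1 ∧ (p1 ∨ p0)) ∨ p0)
  [∧I] p1, (p1 ∧ p1), (p0 ∧ p0) ⊢ (p1 ∧ (p1 ∨ p0))
    [Wk] p1, (p0 ∧ p0), (p1 ∧ p1) ⊢ p1
      [Wk] p1, (p0 ∧ p0) ⊢ p1
        [Ax] p1 ⊢ p1
    [∨I₁] p1, (p0 ∧ p0) ⊢ (p1 ∨ p0)
      [Wk] p1, (p0 ∧ p0) ⊢ p1
        [Ax] p1 ⊢ p1

Result: YES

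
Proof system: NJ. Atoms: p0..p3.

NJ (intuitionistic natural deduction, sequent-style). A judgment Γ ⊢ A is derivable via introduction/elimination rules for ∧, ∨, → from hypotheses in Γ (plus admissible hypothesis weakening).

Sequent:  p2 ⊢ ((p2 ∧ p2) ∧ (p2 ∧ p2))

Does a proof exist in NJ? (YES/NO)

Derivation (root first):
[∧I] p2 ⊢ ((p2 ∧ p2) ∧ (p2 ∧ p2))
  [∧I] p2 ⊢ (p2 ∧ p2)
    [Ax] p2 ⊢ p2
    [Ax] p2 ⊢ p2
  [∧I] p2 ⊢ (p2 ∧ p2)
    [Ax] p2 ⊢ p2
    [Ax] p2 ⊢ p2

Result: YES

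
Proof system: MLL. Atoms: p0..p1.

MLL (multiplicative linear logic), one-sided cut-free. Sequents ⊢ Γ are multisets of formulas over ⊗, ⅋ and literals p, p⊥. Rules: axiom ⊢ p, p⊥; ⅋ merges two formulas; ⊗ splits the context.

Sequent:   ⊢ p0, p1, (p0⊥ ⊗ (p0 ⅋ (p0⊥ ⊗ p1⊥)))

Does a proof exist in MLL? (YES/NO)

Proof tree:
[⊗]  ⊢ p0, p1, (p0⊥ ⊗ (p0 ⅋ (p0⊥ ⊗ p1⊥)))
  [Ax]  ⊢ p0, p0⊥
  [⅋]  ⊢ p1, (p0 ⅋ (p0⊥ ⊗ p1⊥))
    [⊗]  ⊢ p0, p1, (p0⊥ ⊗ p1⊥)
      [Ax]  ⊢ p0, p0⊥
      [Ax]  ⊢ p1, p1⊥

Result: YES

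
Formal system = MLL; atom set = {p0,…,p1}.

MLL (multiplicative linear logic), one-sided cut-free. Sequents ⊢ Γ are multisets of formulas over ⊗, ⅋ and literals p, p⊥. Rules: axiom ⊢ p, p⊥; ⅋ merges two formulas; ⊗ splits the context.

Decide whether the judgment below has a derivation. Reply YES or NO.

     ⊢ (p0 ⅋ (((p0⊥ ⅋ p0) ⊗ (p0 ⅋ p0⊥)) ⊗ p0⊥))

Derivation trace:
[⅋]  ⊢ (p0 ⅋ (((p0⊥ ⅋ p0) ⊗ (p0 ⅋ p0⊥)) ⊗ p0⊥))
  [⊗]  ⊢ p0, (((p0⊥ ⅋ p0) ⊗ (p0 ⅋ p0⊥)) ⊗ p0⊥)
    [⊗]  ⊢ ((p0⊥ ⅋ p0) ⊗ (p0 ⅋ p0⊥))
      [⅋]  ⊢ (p0⊥ ⅋ p0)
        [Ax]  ⊢ p0, p0⊥
      [⅋]  ⊢ (p0 ⅋ p0⊥)
        [Ax]  ⊢ p0, p0⊥
    [Ax]  ⊢ p0, p0⊥

Result: YES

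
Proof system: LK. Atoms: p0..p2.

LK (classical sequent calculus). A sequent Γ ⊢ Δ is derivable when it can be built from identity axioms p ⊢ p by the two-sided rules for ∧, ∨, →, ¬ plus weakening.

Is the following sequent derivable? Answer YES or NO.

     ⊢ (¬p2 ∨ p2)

Proof tree:
[∨R]  ⊢ (¬p2 ∨ p2)
  [¬R]  ⊢ p2, ¬p2
    [Ax] p2 ⊢ p2

Result: YES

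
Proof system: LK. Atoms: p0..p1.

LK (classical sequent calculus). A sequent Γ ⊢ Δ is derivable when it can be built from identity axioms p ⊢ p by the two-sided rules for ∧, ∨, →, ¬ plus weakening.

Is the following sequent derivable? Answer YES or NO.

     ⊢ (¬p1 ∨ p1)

Derivation trace:
[∨R]  ⊢ (¬p1 ∨ p1)
  [¬R]  ⊢ p1, ¬p1
    [Ax] p1 ⊢ p1

Result: YES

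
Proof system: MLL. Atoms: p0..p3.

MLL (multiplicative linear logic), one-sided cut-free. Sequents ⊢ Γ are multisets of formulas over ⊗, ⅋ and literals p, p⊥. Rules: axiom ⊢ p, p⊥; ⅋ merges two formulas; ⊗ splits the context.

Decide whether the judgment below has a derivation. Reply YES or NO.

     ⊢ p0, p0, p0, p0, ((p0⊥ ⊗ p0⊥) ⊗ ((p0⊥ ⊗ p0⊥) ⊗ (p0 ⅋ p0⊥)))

Derivation (root first):
[⊗]  ⊢ p0, p0, p0, p0, ((p0⊥ ⊗ p0⊥) ⊗ ((p0⊥ ⊗ p0⊥) ⊗ (p0 ⅋ p0⊥)))
  [⊗]  ⊢ p0, p0, (p0⊥ ⊗ p0⊥)
    [Ax]  ⊢ p0, p0⊥
    [Ax]  ⊢ p0, p0⊥
  [⊗]  ⊢ p0, p0, ((p0⊥ ⊗ p0⊥) ⊗ (p0 ⅋ p0⊥))
    [⊗]  ⊢ p0, p0, (p0⊥ ⊗ p0⊥)
      [Ax]  ⊢ p0, p0⊥
      [Ax]  ⊢ p0, p0⊥
    [⅋]  ⊢ (p0 ⅋ p0⊥)
      [Ax]  ⊢ p0, p0⊥

Result: YES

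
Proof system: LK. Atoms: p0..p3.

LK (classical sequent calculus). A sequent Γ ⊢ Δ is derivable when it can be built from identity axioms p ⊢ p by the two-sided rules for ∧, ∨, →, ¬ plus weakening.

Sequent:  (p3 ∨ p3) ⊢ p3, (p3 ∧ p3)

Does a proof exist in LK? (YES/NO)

Derivation trace:
[∨L] (p3 ∨ p3) ⊢ p3, (p3 ∧ p3)
  [∧R] p3 ⊢ (p3 ∧ p3)
    [Ax] p3 ⊢ p3
    [Ax] p3 ⊢ p3
  [WR] p3 ⊢ (p3 ∧ p3), p3
    [∧R] p3 ⊢ (p3 ∧ p3)
      [Ax] p3 ⊢ p3
      [Ax] p3 ⊢ p3

Result: YES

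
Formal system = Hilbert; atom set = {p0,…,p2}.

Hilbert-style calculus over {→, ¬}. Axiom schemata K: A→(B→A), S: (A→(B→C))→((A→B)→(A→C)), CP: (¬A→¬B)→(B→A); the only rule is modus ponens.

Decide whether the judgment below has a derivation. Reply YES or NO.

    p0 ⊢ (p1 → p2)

Truth-table refutation:
  v=000: Γ:[p0=F] Δ:[(p1 → p2)=T] refutes=False
  v=001: Γ:[p0=F] Δ:[(p1 → p2)=T] refutes=False
  v=010: Γ:[p0=F] Δ:[(p1 → p2)=F] refutes=False
  v=011: Γ:[p0=F] Δ:[(p1 → p2)=T] refutes=False
  v=100: Γ:[p0=T] Δ:[(p1 → p2)=T] refutes=False
  v=101: Γ:[p0=T] Δ:[(p1 → p2)=T] refutes=False
  v=110: Γ:[p0=T] Δ:[(p1 → p2)=F] refutes=True  ← countermodel

Result: NO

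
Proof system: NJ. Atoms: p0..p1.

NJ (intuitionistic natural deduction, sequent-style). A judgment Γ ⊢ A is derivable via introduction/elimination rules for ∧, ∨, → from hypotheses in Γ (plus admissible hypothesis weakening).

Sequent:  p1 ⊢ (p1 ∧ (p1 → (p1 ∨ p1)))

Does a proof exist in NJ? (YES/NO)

Derivation trace:
[∧I] p1 ⊢ (p1 ∧ (p1 → (p1 ∨ p1)))
  [Ax] p1 ⊢ p1
  [→I]  ⊢ (p1 → (p1 ∨ p1))
    [∨I₁] p1 ⊢ (p1 ∨ p1)
      [Ax] p1 ⊢ p1

Result: YES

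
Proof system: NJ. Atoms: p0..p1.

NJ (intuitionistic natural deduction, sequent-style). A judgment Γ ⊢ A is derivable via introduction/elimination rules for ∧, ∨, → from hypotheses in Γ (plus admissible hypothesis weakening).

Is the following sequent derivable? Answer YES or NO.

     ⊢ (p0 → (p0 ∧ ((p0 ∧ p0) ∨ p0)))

Derivation trace:
[→I]  ⊢ (p0 → (p0 ∧ ((p0 ∧ p0) ∨ p0)))
  [∧I] p0 ⊢ (p0 ∧ ((p0 ∧ p0) ∨ p0))
    [Ax] p0 ⊢ p0
    [∨I₁] p0 ⊢ ((p0 ∧ p0) ∨ p0)
      [∧I] p0 ⊢ (p0 ∧ p0)
        [Ax] p0 ⊢ p0
        [Ax] p0 ⊢ p0

Result: YES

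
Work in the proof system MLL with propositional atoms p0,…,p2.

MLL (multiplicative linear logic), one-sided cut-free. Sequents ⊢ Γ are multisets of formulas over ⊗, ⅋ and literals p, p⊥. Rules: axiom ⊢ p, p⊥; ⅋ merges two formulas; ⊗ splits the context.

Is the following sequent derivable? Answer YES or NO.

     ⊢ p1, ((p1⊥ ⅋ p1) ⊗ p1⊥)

Proof tree:
[⊗]  ⊢ p1, ((p1⊥ ⅋ p1) ⊗ p1⊥)
  [⅋]  ⊢ (p1⊥ ⅋ p1)
    [Ax]  ⊢ p1, p1⊥
  [Ax]  ⊢ p1, p1⊥

Result: YES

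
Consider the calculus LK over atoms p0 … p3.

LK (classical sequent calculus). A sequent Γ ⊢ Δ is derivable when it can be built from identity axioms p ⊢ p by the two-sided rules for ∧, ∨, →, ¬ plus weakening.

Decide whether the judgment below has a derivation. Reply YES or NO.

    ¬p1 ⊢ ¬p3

Truth-table refutation:
  v=0000: Γ:[¬p1=T] Δ:[¬p3=T] refutes=False
  v=0001: Γ:[¬p1=T] Δ:[¬p3=F] refutes=True  ← countermodel

Result: NO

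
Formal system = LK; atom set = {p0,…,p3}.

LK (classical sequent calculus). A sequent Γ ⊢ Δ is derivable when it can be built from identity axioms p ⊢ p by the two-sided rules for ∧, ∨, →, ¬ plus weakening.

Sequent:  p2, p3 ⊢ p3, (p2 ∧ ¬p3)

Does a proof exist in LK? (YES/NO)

Derivation trace:
[∧R] p2, p3 ⊢ p3, (p2 ∧ ¬p3)
  [WL] p2, p3 ⊢ p2
    [Ax] p2 ⊢ p2
  [¬R]  ⊢ p3, ¬p3
    [Ax] p3 ⊢ p3

Result: YES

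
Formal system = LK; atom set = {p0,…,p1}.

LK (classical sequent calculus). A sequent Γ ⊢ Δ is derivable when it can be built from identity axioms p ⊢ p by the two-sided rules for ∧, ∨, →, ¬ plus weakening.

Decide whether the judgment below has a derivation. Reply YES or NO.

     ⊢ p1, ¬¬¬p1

Derivation (root first):
[¬R]  ⊢ p1, ¬¬¬p1
  [¬L] ¬¬p1 ⊢ p1
    [¬R]  ⊢ p1, ¬p1
      [Ax] p1 ⊢ p1

Result: YES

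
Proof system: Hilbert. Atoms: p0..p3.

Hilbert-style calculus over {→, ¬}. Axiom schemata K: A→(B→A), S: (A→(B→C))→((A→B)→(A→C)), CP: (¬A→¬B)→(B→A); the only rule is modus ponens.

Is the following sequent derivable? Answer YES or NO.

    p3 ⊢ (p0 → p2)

Enumerate valuations to refute Γ ⊢ Δ:
  v=0000: Γ:[p3=F] Δ:[(p0 → p2)=T] refutes=False
  v=0001: Γ:[p3=T] Δ:[(p0 → p2)=T] refutes=False
  v=0010: Γ:[p3=F] Δ:[(p0 → p2)=T] refutes=False
  v=0011: Γ:[p3=T] Δ:[(p0 → p2)=T] refutes=False
  v=0100: Γ:[p3=F] Δ:[(p0 → p2)=T] refutes=False
  v=0101: Γ:[p3=T] Δ:[(p0 → p2)=T] refutes=False
  v=0110: Γ:[p3=F] Δ:[(p0 → p2)=T] refutes=False
  v=0111: Γ:[p3=T] Δ:[(p0 → p2)=T] refutes=False
  v=1000: Γ:[p3=F] Δ:[(p0 → p2)=F] refutes=False
  v=1001: Γ:[p3=T] Δ:[(p0 → p2)=F] refutes=True  ← countermodel

Result: NO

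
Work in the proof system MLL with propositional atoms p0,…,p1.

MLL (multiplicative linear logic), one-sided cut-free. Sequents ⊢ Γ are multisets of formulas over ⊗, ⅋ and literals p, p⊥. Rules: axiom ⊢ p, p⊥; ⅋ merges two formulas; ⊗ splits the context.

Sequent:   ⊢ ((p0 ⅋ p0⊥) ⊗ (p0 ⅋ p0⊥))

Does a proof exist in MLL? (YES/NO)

Proof tree:
[⊗]  ⊢ ((p0 ⅋ p0⊥) ⊗ (p0 ⅋ p0⊥))
  [⅋]  ⊢ (p0 ⅋ p0⊥)
    [Ax]  ⊢ p0, p0⊥
  [⅋]  ⊢ (p0 ⅋ p0⊥)
    [Ax]  ⊢ p0, p0⊥

Result: YES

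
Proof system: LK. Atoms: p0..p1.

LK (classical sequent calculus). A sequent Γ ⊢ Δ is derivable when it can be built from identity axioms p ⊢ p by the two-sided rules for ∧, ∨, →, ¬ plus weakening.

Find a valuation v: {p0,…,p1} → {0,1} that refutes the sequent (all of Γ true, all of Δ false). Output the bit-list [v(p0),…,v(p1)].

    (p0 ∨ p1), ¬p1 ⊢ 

Search for a countermodel by truth-table:
  v=00: Γ:[(p0 ∨ p1)=F, ¬p1=T] Δ:[] refutes=False
  v=01: Γ:[(p0 ∨ p1)=T, ¬p1=F] Δ:[] refutes=False
  v=10: Γ:[(p0 ∨ p1)=T, ¬p1=T] Δ:[] refutes=True  ← countermodel

Result: [1, 0]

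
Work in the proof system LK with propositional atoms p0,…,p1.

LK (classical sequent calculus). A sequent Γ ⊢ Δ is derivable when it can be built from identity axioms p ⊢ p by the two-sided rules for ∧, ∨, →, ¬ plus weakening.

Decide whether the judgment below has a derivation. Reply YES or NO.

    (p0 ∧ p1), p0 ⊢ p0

Proof tree:
[WL] (p0 ∧ p1), p0 ⊢ p0
  [∧L] (p0 ∧ p1) ⊢ p0
    [WL] p0, p1 ⊢ p0
      [Ax] p0 ⊢ p0

Result: YES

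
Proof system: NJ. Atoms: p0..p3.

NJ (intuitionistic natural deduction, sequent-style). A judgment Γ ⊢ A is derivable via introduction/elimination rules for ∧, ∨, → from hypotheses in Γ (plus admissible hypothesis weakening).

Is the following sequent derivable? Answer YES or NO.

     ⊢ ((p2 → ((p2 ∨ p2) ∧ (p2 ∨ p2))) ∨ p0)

Derivation (root first):
[∨I₁]  ⊢ ((p2 → ((p2 ∨ p2) ∧ (p2 ∨ p2))) ∨ p0)
  [→I]  ⊢ (p2 → ((p2 ∨ p2) ∧ (p2 ∨ p2)))
    [∧I] p2 ⊢ ((p2 ∨ p2) ∧ (p2 ∨ p2))
      [∨I₁] p2 ⊢ (p2 ∨ p2)
        [Ax] p2 ⊢ p2
      [∨I₁] p2 ⊢ (p2 ∨ p2)
        [Ax] p2 ⊢ p2

Result: YES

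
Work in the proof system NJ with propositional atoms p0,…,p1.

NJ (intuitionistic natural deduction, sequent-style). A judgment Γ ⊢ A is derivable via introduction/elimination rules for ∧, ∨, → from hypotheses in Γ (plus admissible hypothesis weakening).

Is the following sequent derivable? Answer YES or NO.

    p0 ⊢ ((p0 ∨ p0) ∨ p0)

Proof tree:
[∨I₁] p0 ⊢ ((p0 ∨ p0) ∨ p0)
  [∨I₂] p0 ⊢ (p0 ∨ p0)
    [Ax] p0 ⊢ p0

Result: YES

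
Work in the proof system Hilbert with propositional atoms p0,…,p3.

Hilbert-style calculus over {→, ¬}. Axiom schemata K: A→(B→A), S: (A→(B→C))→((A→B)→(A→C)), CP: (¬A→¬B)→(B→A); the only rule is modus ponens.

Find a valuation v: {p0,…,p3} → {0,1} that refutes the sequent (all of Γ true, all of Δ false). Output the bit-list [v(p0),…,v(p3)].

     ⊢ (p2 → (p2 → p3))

Truth-table refutation:
  v=0000: Γ:[] Δ:[(p2 → (p2 → p3))=T] refutes=False
  v=0001: Γ:[] Δ:[(p2 → (p2 → p3))=T] refutes=False
  v=0010: Γ:[] Δ:[(p2 → (p2 → p3))=F] refutes=True  ← countermodel

Result: [0, 0, 1, 0]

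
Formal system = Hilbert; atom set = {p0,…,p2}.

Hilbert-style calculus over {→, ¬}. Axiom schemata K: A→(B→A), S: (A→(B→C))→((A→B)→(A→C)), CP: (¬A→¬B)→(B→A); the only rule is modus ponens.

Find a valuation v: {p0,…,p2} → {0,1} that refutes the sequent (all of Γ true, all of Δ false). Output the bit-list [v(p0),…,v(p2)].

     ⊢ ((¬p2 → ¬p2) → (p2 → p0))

Truth-table refutation:
  v=000: Γ:[] Δ:[((¬p2 → ¬p2) → (p2 → p0))=T] refutes=False
  v=001: Γ:[] Δ:[((¬p2 → ¬p2) → (p2 → p0))=F] refutes=True  ← countermodel

Result: [0, 0, 1]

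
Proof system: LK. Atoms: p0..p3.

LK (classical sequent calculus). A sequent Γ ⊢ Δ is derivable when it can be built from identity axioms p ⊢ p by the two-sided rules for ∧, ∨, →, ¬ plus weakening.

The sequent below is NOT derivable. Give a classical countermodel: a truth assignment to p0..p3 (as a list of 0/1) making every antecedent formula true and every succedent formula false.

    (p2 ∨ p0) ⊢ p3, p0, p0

Truth-table refutation:
  v=0000: Γ:[(p2 ∨ p0)=F] Δ:[p3=F, p0=F, p0=F] refutes=False
  v=0001: Γ:[(p2 ∨ p0)=F] Δ:[p3=T, p0=F, p0=F] refutes=False
  v=0010: Γ:[(p2 ∨ p0)=T] Δ:[p3=F, p0=F, p0=F] refutes=True  ← countermodel

Result: [0, 0, 1, 0]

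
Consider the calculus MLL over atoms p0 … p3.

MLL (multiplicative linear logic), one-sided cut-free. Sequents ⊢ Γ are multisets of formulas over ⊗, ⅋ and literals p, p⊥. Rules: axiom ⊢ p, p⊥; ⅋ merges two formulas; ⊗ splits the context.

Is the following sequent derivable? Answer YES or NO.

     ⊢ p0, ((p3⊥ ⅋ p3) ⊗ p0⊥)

Derivation trace:
[⊗]  ⊢ p0, ((p3⊥ ⅋ p3) ⊗ p0⊥)
  [⅋]  ⊢ (p3⊥ ⅋ p3)
    [Ax]  ⊢ p3, p3⊥
  [Ax]  ⊢ p0, p0⊥

Result: YES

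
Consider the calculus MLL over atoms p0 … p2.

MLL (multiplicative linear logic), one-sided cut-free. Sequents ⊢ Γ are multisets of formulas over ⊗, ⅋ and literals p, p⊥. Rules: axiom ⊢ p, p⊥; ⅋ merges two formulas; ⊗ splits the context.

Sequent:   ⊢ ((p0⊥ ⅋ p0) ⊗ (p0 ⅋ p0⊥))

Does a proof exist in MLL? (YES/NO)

Derivation (root first):
[⊗]  ⊢ ((p0⊥ ⅋ p0) ⊗ (p0 ⅋ p0⊥))
  [⅋]  ⊢ (p0⊥ ⅋ p0)
    [Ax]  ⊢ p0, p0⊥
  [⅋]  ⊢ (p0 ⅋ p0⊥)
    [Ax]  ⊢ p0, p0⊥

Result: YES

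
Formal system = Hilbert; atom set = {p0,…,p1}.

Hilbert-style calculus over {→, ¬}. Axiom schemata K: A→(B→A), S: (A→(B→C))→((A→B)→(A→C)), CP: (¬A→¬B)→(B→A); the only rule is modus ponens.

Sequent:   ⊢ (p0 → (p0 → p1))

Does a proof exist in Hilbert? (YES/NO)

Truth-table refutation:
  v=00: Γ:[] Δ:[(p0 → (p0 → p1))=T] refutes=False
  v=01: Γ:[] Δ:[(p0 → (p0 → p1))=T] refutes=False
  v=10: Γ:[] Δ:[(p0 → (p0 → p1))=F] refutes=True  ← countermodel

Result: NO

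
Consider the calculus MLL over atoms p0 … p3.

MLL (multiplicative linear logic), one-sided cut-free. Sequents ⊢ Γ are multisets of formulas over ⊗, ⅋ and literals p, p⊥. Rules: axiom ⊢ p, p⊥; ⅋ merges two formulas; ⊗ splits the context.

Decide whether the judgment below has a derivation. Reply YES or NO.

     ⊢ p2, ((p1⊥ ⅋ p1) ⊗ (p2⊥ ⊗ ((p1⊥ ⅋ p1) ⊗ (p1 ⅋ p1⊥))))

Derivation trace:
[⊗]  ⊢ p2, ((p1⊥ ⅋ p1) ⊗ (p2⊥ ⊗ ((p1⊥ ⅋ p1) ⊗ (p1 ⅋ p1⊥))))
  [⅋]  ⊢ (p1⊥ ⅋ p1)
    [Ax]  ⊢ p1, p1⊥
  [⊗]  ⊢ p2, (p2⊥ ⊗ ((p1⊥ ⅋ p1) ⊗ (p1 ⅋ p1⊥)))
    [Ax]  ⊢ p2, p2⊥
    [⊗]  ⊢ ((p1⊥ ⅋ p1) ⊗ (p1 ⅋ p1⊥))
      [⅋]  ⊢ (p1⊥ ⅋ p1)
        [Ax]  ⊢ p1, p1⊥
      [⅋]  ⊢ (p1 ⅋ p1⊥)
        [Ax]  ⊢ p1, p1⊥

Result: YES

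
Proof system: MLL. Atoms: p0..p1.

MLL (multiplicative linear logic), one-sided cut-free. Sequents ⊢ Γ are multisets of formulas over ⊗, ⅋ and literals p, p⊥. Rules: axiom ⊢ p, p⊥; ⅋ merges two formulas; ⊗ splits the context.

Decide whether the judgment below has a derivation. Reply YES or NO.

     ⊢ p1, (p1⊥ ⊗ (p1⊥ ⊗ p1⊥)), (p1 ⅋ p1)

Proof tree:
[⅋]  ⊢ p1, (p1⊥ ⊗ (p1⊥ ⊗ p1⊥)), (p1 ⅋ p1)
  [⊗]  ⊢ p1, p1, p1, (p1⊥ ⊗ (p1⊥ ⊗ p1⊥))
    [Ax]  ⊢ p1, p1⊥
    [⊗]  ⊢ p1, p1, (p1⊥ ⊗ p1⊥)
      [Ax]  ⊢ p1, p1⊥
      [Ax]  ⊢ p1, p1⊥

Result: YES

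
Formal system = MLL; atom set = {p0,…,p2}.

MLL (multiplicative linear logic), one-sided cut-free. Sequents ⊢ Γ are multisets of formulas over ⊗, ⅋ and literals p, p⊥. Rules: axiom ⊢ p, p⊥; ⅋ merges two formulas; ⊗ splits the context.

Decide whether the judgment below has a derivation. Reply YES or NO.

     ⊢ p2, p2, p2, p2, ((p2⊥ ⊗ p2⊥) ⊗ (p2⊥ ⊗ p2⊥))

Proof tree:
[⊗]  ⊢ p2, p2, p2, p2, ((p2⊥ ⊗ p2⊥) ⊗ (p2⊥ ⊗ p2⊥))
  [⊗]  ⊢ p2, p2, (p2⊥ ⊗ p2⊥)
    [Ax]  ⊢ p2, p2⊥
    [Ax]  ⊢ p2, p2⊥
  [⊗]  ⊢ p2, p2, (p2⊥ ⊗ p2⊥)
    [Ax]  ⊢ p2, p2⊥
    [Ax]  ⊢ p2, p2⊥

Result: YES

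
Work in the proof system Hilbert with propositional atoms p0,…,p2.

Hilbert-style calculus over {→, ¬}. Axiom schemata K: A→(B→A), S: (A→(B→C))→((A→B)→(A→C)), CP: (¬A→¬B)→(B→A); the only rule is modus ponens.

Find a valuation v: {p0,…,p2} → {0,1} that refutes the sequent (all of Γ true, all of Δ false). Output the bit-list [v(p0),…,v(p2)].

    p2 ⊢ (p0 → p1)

Search for a countermodel by truth-table:
  v=000: Γ:[p2=F] Δ:[(p0 → p1)=T] refutes=False
  v=001: Γ:[p2=T] Δ:[(p0 → p1)=T] refutes=False
  v=010: Γ:[p2=F] Δ:[(p0 → p1)=T] refutes=False
  v=011: Γ:[p2=T] Δ:[(p0 → p1)=T] refutes=False
  v=100: Γ:[p2=F] Δ:[(p0 → p1)=F] refutes=False
  v=101: Γ:[p2=T] Δ:[(p0 → p1)=F] refutes=True  ← countermodel

Result: [1, 0, 1]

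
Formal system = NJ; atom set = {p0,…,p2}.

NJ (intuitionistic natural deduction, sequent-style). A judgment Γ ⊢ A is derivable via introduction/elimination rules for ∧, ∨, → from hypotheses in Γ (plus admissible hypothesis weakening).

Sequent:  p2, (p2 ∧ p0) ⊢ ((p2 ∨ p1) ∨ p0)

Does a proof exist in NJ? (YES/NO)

Derivation trace:
[∨I₁] p2, (p2 ∧ p0) ⊢ ((p2 ∨ p1) ∨ p0)
  [∨I₁] p2, (p2 ∧ p0) ⊢ (p2 ∨ p1)
    [Wk] p2, (p2 ∧ p0) ⊢ p2
      [Ax] p2 ⊢ p2

Result: YES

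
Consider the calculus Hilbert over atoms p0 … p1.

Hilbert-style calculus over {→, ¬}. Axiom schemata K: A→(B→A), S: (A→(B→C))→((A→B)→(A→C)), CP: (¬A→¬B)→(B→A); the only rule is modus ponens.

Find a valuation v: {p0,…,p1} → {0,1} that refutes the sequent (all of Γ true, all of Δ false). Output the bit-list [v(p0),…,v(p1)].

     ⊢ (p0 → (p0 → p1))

Enumerate valuations to refute Γ ⊢ Δ:
  v=00: Γ:[] Δ:[(p0 → (p0 → p1))=T] refutes=False
  v=01: Γ:[] Δ:[(p0 → (p0 → p1))=T] refutes=False
  v=10: Γ:[] Δ:[(p0 → (p0 → p1))=F] refutes=True  ← countermodel

Result: [1, 0]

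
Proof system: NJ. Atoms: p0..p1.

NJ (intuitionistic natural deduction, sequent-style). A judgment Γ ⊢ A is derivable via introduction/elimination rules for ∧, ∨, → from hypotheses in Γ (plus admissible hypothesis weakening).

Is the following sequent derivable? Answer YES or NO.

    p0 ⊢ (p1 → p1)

Derivation (root first):
[→I] p0 ⊢ (p1 → p1)
  [Wk] p1, p0 ⊢ p1
    [Ax] p1 ⊢ p1

Result: YES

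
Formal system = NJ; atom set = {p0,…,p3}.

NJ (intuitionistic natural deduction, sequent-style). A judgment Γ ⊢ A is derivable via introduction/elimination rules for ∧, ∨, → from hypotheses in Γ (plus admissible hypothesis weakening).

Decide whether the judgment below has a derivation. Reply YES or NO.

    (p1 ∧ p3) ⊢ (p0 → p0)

Derivation trace:
[Wk] (p1 ∧ p3) ⊢ (p0 → p0)
  [→I]  ⊢ (p0 → p0)
    [Ax] p0 ⊢ p0

Result: YES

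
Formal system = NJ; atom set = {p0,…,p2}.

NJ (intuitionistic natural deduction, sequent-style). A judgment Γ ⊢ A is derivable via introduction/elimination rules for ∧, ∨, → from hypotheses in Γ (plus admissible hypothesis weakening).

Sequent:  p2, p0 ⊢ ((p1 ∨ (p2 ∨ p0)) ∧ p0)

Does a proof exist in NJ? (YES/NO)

Derivation (root first):
[∧I] p2, p0 ⊢ ((p1 ∨ (p2 ∨ p0)) ∧ p0)
  [∨I₂] p0, p2 ⊢ (p1 ∨ (p2 ∨ p0))
    [∨I₂] p0, p2 ⊢ (p2 ∨ p0)
      [Wk] p0, p2 ⊢ p0
        [Ax] p0 ⊢ p0
  [Wk] p0, p2 ⊢ p0
    [Ax] p0 ⊢ p0

Result: YES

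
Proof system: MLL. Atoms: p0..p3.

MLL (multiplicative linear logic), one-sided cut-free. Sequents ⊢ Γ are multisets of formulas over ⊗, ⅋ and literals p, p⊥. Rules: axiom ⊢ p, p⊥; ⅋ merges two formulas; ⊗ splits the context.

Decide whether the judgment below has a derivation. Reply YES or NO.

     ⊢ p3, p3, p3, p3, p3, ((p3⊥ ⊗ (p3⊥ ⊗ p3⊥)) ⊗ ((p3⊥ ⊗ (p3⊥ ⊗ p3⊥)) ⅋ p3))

Proof tree:
[⊗]  ⊢ p3, p3, p3, p3, p3, ((p3⊥ ⊗ (p3⊥ ⊗ p3⊥)) ⊗ ((p3⊥ ⊗ (p3⊥ ⊗ p3⊥)) ⅋ p3))
  [⊗]  ⊢ p3, p3, p3, (p3⊥ ⊗ (p3⊥ ⊗ p3⊥))
    [Ax]  ⊢ p3, p3⊥
    [⊗]  ⊢ p3, p3, (p3⊥ ⊗ p3⊥)
      [Ax]  ⊢ p3, p3⊥
      [Ax]  ⊢ p3, p3⊥
  [⅋]  ⊢ p3, p3, ((p3⊥ ⊗ (p3⊥ ⊗ p3⊥)) ⅋ p3)
    [⊗]  ⊢ p3, p3, p3, (p3⊥ ⊗ (p3⊥ ⊗ p3⊥))
      [Ax]  ⊢ p3, p3⊥
      [⊗]  ⊢ p3, p3, (p3⊥ ⊗ p3⊥)
        [Ax]  ⊢ p3, p3⊥
        [Ax]  ⊢ p3, p3⊥

Result: YES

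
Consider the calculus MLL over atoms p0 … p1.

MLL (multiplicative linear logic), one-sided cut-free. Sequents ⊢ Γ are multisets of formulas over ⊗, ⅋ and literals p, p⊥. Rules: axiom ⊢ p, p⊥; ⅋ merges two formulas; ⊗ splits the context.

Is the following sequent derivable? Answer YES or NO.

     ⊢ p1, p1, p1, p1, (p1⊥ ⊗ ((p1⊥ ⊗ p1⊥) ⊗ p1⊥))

Proof tree:
[⊗]  ⊢ p1, p1, p1, p1, (p1⊥ ⊗ ((p1⊥ ⊗ p1⊥) ⊗ p1⊥))
  [Ax]  ⊢ p1, p1⊥
  [⊗]  ⊢ p1, p1, p1, ((p1⊥ ⊗ p1⊥) ⊗ p1⊥)
    [⊗]  ⊢ p1, p1, (p1⊥ ⊗ p1⊥)
      [Ax]  ⊢ p1, p1⊥
      [Ax]  ⊢ p1, p1⊥
    [Ax]  ⊢ p1, p1⊥

Result: YES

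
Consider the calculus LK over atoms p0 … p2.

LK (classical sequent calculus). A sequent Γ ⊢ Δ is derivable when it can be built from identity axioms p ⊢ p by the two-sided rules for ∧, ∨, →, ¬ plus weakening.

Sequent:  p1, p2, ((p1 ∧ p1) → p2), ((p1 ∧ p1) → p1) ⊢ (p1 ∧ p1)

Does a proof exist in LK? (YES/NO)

Derivation trace:
[→L] p1, p2, ((p1 ∧ p1) → p2), ((p1 ∧ p1) → p1) ⊢ (p1 ∧ p1)
  [→L] p1, p2, ((p1 ∧ p1) → p2) ⊢ (p1 ∧ p1)
    [WL] p1, p2 ⊢ (p1 ∧ p1)
      [∧R] p1 ⊢ (p1 ∧ p1)
        [Ax] p1 ⊢ p1
        [Ax] p1 ⊢ p1
    [WL] p1, p2 ⊢ (p1 ∧ p1)
      [∧R] p1 ⊢ (p1 ∧ p1)
        [Ax] p1 ⊢ p1
        [Ax] p1 ⊢ p1
  [∧R] p1 ⊢ (p1 ∧ p1)
    [Ax] p1 ⊢ p1
    [Ax] p1 ⊢ p1

Result: YES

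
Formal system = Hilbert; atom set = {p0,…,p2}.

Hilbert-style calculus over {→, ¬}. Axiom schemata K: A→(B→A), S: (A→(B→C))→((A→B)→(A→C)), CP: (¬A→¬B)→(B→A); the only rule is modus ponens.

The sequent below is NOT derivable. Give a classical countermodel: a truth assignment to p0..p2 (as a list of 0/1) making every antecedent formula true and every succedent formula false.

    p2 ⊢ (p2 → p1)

Enumerate valuations to refute Γ ⊢ Δ:
  v=000: Γ:[p2=F] Δ:[(p2 → p1)=T] refutes=False
  v=001: Γ:[p2=T] Δ:[(p2 → p1)=F] refutes=True  ← countermodel

Result: [0, 0, 1]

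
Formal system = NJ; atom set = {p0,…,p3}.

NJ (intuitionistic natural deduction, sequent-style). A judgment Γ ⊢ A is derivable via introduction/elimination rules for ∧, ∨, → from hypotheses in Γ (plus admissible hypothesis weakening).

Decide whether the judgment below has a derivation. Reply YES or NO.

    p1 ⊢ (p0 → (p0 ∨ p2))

Proof tree:
[Wk] p1 ⊢ (p0 → (p0 ∨ p2))
  [→I]  ⊢ (p0 → (p0 ∨ p2))
    [∨I₁] p0 ⊢ (p0 ∨ p2)
      [Ax] p0 ⊢ p0

Result: YES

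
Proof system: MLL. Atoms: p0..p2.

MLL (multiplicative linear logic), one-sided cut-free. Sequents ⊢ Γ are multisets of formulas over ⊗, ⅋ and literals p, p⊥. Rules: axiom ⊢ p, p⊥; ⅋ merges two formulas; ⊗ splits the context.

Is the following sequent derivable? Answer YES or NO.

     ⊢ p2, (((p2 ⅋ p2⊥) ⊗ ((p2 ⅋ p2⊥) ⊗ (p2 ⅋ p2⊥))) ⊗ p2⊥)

Derivation (root first):
[⊗]  ⊢ p2, (((p2 ⅋ p2⊥) ⊗ ((p2 ⅋ p2⊥) ⊗ (p2 ⅋ p2⊥))) ⊗ p2⊥)
  [⊗]  ⊢ ((p2 ⅋ p2⊥) ⊗ ((p2 ⅋ p2⊥) ⊗ (p2 ⅋ p2⊥)))
    [⅋]  ⊢ (p2 ⅋ p2⊥)
      [Ax]  ⊢ p2, p2⊥
    [⊗]  ⊢ ((p2 ⅋ p2⊥) ⊗ (p2 ⅋ p2⊥))
      [⅋]  ⊢ (p2 ⅋ p2⊥)
        [Ax]  ⊢ p2, p2⊥
      [⅋]  ⊢ (p2 ⅋ p2⊥)
        [Ax]  ⊢ p2, p2⊥
  [Ax]  ⊢ p2, p2⊥

Result: YES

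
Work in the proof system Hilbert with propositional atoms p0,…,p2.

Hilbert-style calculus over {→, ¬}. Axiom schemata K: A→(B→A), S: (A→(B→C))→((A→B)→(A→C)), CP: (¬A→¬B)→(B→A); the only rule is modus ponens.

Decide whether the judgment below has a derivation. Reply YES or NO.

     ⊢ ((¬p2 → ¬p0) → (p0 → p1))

Truth-table refutation:
  v=000: Γ:[] Δ:[((¬p2 → ¬p0) → (p0 → p1))=T] refutes=False
  v=001: Γ:[] Δ:[((¬p2 → ¬p0) → (p0 → p1))=T] refutes=False
  v=010: Γ:[] Δ:[((¬p2 → ¬p0) → (p0 → p1))=T] refutes=False
  v=011: Γ:[] Δ:[((¬p2 → ¬p0) → (p0 → p1))=T] refutes=False
  v=100: Γ:[] Δ:[((¬p2 → ¬p0) → (p0 → p1))=T] refutes=False
  v=101: Γ:[] Δ:[((¬p2 → ¬p0) → (p0 → p1))=F] refutes=True  ← countermodel

Result: NO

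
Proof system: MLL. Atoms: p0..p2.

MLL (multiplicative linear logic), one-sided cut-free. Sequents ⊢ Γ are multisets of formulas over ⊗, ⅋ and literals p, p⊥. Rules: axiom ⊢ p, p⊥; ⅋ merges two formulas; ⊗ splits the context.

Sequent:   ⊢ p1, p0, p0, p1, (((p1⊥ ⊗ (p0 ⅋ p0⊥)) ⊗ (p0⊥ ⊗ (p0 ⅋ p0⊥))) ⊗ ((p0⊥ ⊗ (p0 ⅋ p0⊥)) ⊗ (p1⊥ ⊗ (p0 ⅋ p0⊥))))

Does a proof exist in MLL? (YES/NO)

Proof tree:
[⊗]  ⊢ p1, p0, p0, p1, (((p1⊥ ⊗ (p0 ⅋ p0⊥)) ⊗ (p0⊥ ⊗ (p0 ⅋ p0⊥))) ⊗ ((p0⊥ ⊗ (p0 ⅋ p0⊥)) ⊗ (p1⊥ ⊗ (p0 ⅋ p0⊥))))
  [⊗]  ⊢ p1, p0, ((p1⊥ ⊗ (p0 ⅋ p0⊥)) ⊗ (p0⊥ ⊗ (p0 ⅋ p0⊥)))
    [⊗]  ⊢ p1, (p1⊥ ⊗ (p0 ⅋ p0⊥))
      [Ax]  ⊢ p1, p1⊥
      [⅋]  ⊢ (p0 ⅋ p0⊥)
        [Ax]  ⊢ p0, p0⊥
    [⊗]  ⊢ p0, (p0⊥ ⊗ (p0 ⅋ p0⊥))
      [Ax]  ⊢ p0, p0⊥
      [⅋]  ⊢ (p0 ⅋ p0⊥)
        [Ax]  ⊢ p0, p0⊥
  [⊗]  ⊢ p0, p1, ((p0⊥ ⊗ (p0 ⅋ p0⊥)) ⊗ (p1⊥ ⊗ (p0 ⅋ p0⊥)))
    [⊗]  ⊢ p0, (p0⊥ ⊗ (p0 ⅋ p0⊥))
      [Ax]  ⊢ p0, p0⊥
      [⅋]  ⊢ (p0 ⅋ p0⊥)
        [Ax]  ⊢ p0, p0⊥
    [⊗]  ⊢ p1, (p1⊥ ⊗ (p0 ⅋ p0⊥))
      [Ax]  ⊢ p1, p1⊥
      [⅋]  ⊢ (p0 ⅋ p0⊥)
        [Ax]  ⊢ p0, p0⊥

Result: YES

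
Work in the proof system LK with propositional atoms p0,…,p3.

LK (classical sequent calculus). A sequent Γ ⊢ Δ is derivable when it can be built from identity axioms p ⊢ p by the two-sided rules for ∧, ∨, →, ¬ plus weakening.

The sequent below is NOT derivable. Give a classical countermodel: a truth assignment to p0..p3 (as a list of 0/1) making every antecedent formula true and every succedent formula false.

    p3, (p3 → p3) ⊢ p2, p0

Search for a countermodel by truth-table:
  v=0000: Γ:[p3=F, (p3 → p3)=T] Δ:[p2=F, p0=F] refutes=False
  v=0001: Γ:[p3=T, (p3 → p3)=T] Δ:[p2=F, p0=F] refutes=True  ← countermodel

Result: [0, 0, 0, 1]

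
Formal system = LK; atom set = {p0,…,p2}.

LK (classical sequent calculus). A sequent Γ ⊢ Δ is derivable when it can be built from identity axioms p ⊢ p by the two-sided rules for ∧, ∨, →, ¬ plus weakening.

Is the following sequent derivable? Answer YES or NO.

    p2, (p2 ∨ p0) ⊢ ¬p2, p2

Proof tree:
[∨L] p2, (p2 ∨ p0) ⊢ ¬p2, p2
  [WR] p2, p2 ⊢ p2, p2
    [WL] p2, p2 ⊢ p2
      [Ax] p2 ⊢ p2
  [WL] p0 ⊢ p2, ¬p2
    [¬R]  ⊢ p2, ¬p2
      [Ax] p2 ⊢ p2

Result: YES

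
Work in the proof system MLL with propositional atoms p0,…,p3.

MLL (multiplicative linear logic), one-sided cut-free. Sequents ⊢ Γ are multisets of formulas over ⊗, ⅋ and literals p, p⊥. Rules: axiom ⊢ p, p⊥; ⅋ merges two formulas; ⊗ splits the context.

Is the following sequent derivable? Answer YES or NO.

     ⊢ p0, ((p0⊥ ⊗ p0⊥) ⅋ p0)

Derivation (root first):
[⅋]  ⊢ p0, ((p0⊥ ⊗ p0⊥) ⅋ p0)
  [⊗]  ⊢ p0, p0, (p0⊥ ⊗ p0⊥)
    [Ax]  ⊢ p0, p0⊥
    [Ax]  ⊢ p0, p0⊥

Result: YES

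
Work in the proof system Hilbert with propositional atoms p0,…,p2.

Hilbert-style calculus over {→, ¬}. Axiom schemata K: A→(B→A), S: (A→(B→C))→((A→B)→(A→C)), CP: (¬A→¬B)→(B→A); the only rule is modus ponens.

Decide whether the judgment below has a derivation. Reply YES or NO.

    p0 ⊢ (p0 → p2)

Truth-table refutation:
  v=000: Γ:[p0=F] Δ:[(p0 → p2)=T] refutes=False
  v=001: Γ:[p0=F] Δ:[(p0 → p2)=T] refutes=False
  v=010: Γ:[p0=F] Δ:[(p0 → p2)=T] refutes=False
  v=011: Γ:[p0=F] Δ:[(p0 → p2)=T] refutes=False
  v=100: Γ:[p0=T] Δ:[(p0 → p2)=F] refutes=True  ← countermodel

Result: NO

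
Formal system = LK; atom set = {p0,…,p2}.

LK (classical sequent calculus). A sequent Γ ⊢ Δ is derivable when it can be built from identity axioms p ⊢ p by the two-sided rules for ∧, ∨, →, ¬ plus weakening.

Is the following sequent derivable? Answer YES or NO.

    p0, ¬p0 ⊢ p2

Derivation trace:
[WR] p0, ¬p0 ⊢ p2
  [¬L] p0, ¬p0 ⊢ 
    [Ax] p0 ⊢ p0

Result: YES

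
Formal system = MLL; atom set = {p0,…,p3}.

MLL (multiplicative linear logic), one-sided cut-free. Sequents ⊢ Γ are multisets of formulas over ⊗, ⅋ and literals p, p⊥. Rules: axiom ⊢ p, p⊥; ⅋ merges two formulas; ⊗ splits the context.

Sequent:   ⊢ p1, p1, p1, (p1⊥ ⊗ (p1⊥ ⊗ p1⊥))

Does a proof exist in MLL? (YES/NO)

Derivation trace:
[⊗]  ⊢ p1, p1, p1, (p1⊥ ⊗ (p1⊥ ⊗ p1⊥))
  [Ax]  ⊢ p1, p1⊥
  [⊗]  ⊢ p1, p1, (p1⊥ ⊗ p1⊥)
    [Ax]  ⊢ p1, p1⊥
    [Ax]  ⊢ p1, p1⊥

Result: YES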